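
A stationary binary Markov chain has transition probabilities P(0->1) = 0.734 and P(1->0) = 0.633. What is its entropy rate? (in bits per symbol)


Stationary distribution: pi_0 = p10/(p01+p10) = 0.4631, pi_1 = 0.5369. Entropy rate H' = pi_0*H(p01) + pi_1*H(p10) = 0.4631*0.8357 + 0.5369*0.9483 = 0.8962

0.8962 bits/symbol


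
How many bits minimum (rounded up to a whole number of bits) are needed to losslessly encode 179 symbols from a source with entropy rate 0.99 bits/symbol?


Minimum bits >= n * H = 179 * 0.99 = 177.21, rounded up to a whole number of bits = 178

178 bits


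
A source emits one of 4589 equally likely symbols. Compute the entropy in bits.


H = log2(n) = log2(4589) = 12.164

12.164 bits


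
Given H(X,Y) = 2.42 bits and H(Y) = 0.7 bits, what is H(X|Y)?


H(X|Y) = H(X,Y) - H(Y) = 2.42 - 0.7 = 1.72

1.72 bits


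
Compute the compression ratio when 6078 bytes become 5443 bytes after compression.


Ratio = original / compressed = 6078 / 5443 = 1.1167

1.1167


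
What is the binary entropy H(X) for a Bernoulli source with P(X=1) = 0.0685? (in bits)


H = -p*log2(p) - (1-p)*log2(1-p). -0.0685*log2(0.0685) = 0.264941; -0.9315*log2(0.9315) = 0.095360. H = 0.264941 + 0.095360 = 0.3603

0.3603 bits


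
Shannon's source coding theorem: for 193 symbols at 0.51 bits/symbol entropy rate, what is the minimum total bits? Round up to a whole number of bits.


Minimum bits >= n * H = 193 * 0.51 = 98.43, rounded up to a whole number of bits = 99

99 bits


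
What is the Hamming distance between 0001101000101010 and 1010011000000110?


Count differing positions: ^ . ^ ^ ^ ^ . . . . ^ . ^ ^ . . = 8 differences

8


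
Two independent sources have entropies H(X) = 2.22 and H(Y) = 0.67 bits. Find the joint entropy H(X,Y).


For independent variables, H(X,Y) = H(X) + H(Y) = 2.22 + 0.67 = 2.89

2.89 bits


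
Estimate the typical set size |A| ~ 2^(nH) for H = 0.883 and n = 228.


log2|A_typical| = nH = 228 * 0.883 = 201.324, so |A_typical| ~ 2^201.324 = 4.023e+60

4.023e+60


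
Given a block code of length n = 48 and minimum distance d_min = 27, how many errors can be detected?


Detection capability = d_min - 1 = 27 - 1 = 26

26 errors


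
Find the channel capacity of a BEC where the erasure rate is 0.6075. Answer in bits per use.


C = 1 - epsilon = 1 - 0.6075 = 0.3925

0.3925 bits


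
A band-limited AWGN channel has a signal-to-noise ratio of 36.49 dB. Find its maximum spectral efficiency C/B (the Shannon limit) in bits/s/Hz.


SNR_linear = 10^(36.49/10) = 4456.5625; C/B = log2(1 + SNR_linear) = log2(1 + 4456.5625) = 12.122

12.122 bits/s/Hz


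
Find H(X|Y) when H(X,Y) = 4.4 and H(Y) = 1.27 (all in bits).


H(X|Y) = H(X,Y) - H(Y) = 4.4 - 1.27 = 3.13

3.13 bits


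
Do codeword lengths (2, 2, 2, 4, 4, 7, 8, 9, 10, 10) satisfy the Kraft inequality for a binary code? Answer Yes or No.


Kraft sum = sum(2^(-l_i)) = 0.8906, need <= 1. Result: satisfied (a binary prefix-free code with these lengths exists)

Yes


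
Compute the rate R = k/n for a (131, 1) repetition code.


Rate = k/n = 1/131

1/131


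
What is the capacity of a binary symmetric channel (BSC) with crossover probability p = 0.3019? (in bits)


H(p) = -p*log2(p) - (1-p)*log2(1-p) = -0.3019*log2(0.3019) - 0.6981*log2(0.6981) = 0.521640 + 0.361961 = 0.8836. C = 1 - H(p) = 1 - 0.8836 = 0.1164

0.1164 bits


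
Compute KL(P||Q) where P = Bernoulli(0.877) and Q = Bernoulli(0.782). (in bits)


KL = p*log2(p/q) + (1-p)*log2((1-p)/(1-q)) = 0.877*log2(0.877/0.782) + 0.123*log2(0.123/0.218) = 0.0435

0.0435 bits


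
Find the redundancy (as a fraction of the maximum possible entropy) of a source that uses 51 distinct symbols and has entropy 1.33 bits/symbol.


H_max = log2(K) = log2(51) = 5.6724 bits/symbol. Redundancy = 1 - H/H_max = 1 - 1.33/5.6724 = 1 - 0.2345 = 0.7655

0.7655


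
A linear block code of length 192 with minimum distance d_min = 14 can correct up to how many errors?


Correction capability = floor((d-1)/2) = floor((14-1)/2) = 6

6 errors


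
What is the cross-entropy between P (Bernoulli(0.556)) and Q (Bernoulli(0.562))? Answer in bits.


H(P,Q) = -p*log2(q) - (1-p)*log2(1-q). -0.556*log2(0.562) = 0.462235; -0.444*log2(0.438) = 0.528803. H(P,Q) = 0.462235 + 0.528803 = 0.991

0.991 bits


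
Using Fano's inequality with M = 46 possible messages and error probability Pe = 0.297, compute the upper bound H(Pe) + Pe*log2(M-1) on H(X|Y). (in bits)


H(Pe) = -Pe*log2(Pe) - (1-Pe)*log2(1-Pe) = -0.297*log2(0.297) - 0.703*log2(0.703) = 0.520185 + 0.357408 = 0.8776. Pe*log2(M-1) = 0.297*log2(45) = 1.631080. Bound = H(Pe) + Pe*log2(M-1) = 0.520185 + 0.357408 + 1.631080 = 2.5087

2.5087 bits


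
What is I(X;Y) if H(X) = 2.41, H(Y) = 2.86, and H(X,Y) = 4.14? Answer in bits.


I(X;Y) = H(X) + H(Y) - H(X,Y) = 2.41 + 2.86 - 4.14 = 1.13

1.13 bits


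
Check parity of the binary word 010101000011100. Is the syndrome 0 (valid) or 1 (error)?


Syndrome = XOR of all bits = 0 XOR 1 XOR 0 XOR 1 XOR 0 XOR 1 XOR 0 XOR 0 XOR 0 XOR 0 XOR 1 XOR 1 XOR 1 XOR 0 XOR 0 = 0

0


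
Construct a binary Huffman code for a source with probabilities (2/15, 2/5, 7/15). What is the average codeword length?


Huffman construction (repeatedly merge the two least-probable nodes; each merge adds 1 bit to every symbol beneath it): 2/15 + 2/5 = 8/15; 7/15 + 8/15 = 1. Resulting codeword lengths (in the order the probabilities were given): (2, 2, 1). L_avg = sum(p_i * l_i) = 2/15*2 + 2/5*2 + 7/15*1 = 23/15 = 1.5333

1.5333 bits


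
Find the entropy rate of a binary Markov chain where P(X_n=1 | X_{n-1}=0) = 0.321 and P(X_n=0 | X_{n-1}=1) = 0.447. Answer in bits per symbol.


Stationary distribution: pi_0 = p10/(p01+p10) = 0.582, pi_1 = 0.418. Entropy rate H' = pi_0*H(p01) + pi_1*H(p10) = 0.582*0.9055 + 0.418*0.9919 = 0.9416

0.9416 bits/symbol


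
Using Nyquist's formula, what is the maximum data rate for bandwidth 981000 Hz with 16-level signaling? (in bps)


Rate = 2 * B * log2(M) = 2 * 981000 * 4.0 = 7848000.0

7848000.0 bps


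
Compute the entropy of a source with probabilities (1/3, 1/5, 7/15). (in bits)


H = -sum(p_i * log2(p_i)). Terms: -(1/3)*log2(1/3) = 0.528321; -(1/5)*log2(1/5) = 0.464386; -(7/15)*log2(7/15) = 0.513117. H = 0.528321 + 0.464386 + 0.513117 = 1.5058

1.5058 bits


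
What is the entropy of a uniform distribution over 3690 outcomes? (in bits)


H = log2(n) = log2(3690) = 11.8494

11.8494 bits


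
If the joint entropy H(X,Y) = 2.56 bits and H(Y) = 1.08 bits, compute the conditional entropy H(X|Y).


H(X|Y) = H(X,Y) - H(Y) = 2.56 - 1.08 = 1.48

1.48 bits


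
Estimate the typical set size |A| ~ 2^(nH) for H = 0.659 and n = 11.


log2|A_typical| = nH = 11 * 0.659 = 7.249, so |A_typical| ~ 2^7.249 = 1.521e+02

1.521e+02


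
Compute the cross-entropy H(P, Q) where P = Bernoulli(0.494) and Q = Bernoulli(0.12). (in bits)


H(P,Q) = -p*log2(q) - (1-p)*log2(1-q). -0.494*log2(0.12) = 1.511093; -0.506*log2(0.88) = 0.093319. H(P,Q) = 1.511093 + 0.093319 = 1.6044

1.6044 bits


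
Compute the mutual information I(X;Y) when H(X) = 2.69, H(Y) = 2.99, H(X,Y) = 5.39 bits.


I(X;Y) = H(X) + H(Y) - H(X,Y) = 2.69 + 2.99 - 5.39 = 0.29

0.29 bits


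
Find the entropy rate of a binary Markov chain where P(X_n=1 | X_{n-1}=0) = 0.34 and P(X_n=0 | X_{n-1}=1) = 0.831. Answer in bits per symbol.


Stationary distribution: pi_0 = p10/(p01+p10) = 0.7096, pi_1 = 0.2904. Entropy rate H' = pi_0*H(p01) + pi_1*H(p10) = 0.7096*0.9248 + 0.2904*0.6554 = 0.8466

0.8466 bits/symbol


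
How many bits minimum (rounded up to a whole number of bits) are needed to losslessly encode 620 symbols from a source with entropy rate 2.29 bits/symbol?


Minimum bits >= n * H = 620 * 2.29 = 1419.8, rounded up to a whole number of bits = 1420

1420 bits


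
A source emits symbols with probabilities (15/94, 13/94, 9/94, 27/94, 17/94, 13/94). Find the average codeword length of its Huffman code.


Huffman construction (repeatedly merge the two least-probable nodes; each merge adds 1 bit to every symbol beneath it): 9/94 + 13/94 = 11/47; 13/94 + 15/94 = 14/47; 17/94 + 11/47 = 39/94; 27/94 + 14/47 = 55/94; 39/94 + 55/94 = 1. Resulting codeword lengths (in the order the probabilities were given): (3, 3, 3, 2, 2, 3). L_avg = sum(p_i * l_i) = 15/94*3 + 13/94*3 + 9/94*3 + 27/94*2 + 17/94*2 + 13/94*3 = 119/47 = 2.5319

2.5319 bits


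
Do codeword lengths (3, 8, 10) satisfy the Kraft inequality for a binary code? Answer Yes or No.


Kraft sum = sum(2^(-l_i)) = 0.1299, need <= 1. Result: satisfied (a binary prefix-free code with these lengths exists)

Yes


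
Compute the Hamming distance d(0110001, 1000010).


Count differing positions: ^ ^ ^ . . ^ ^ = 5 differences

5


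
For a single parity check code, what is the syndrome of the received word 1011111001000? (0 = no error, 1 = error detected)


Syndrome = XOR of all bits = 1 XOR 0 XOR 1 XOR 1 XOR 1 XOR 1 XOR 1 XOR 0 XOR 0 XOR 1 XOR 0 XOR 0 XOR 0 = 1

1


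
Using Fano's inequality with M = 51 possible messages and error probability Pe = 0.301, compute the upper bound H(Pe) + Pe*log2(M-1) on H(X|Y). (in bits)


H(Pe) = -Pe*log2(Pe) - (1-Pe)*log2(1-Pe) = -0.301*log2(0.301) - 0.699*log2(0.699) = 0.521382 + 0.361128 = 0.8825. Pe*log2(M-1) = 0.301*log2(50) = 1.698801. Bound = H(Pe) + Pe*log2(M-1) = 0.521382 + 0.361128 + 1.698801 = 2.5813

2.5813 bits


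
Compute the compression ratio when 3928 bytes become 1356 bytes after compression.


Ratio = original / compressed = 3928 / 1356 = 2.8968

2.8968


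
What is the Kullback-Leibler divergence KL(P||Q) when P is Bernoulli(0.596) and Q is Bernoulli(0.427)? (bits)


KL = p*log2(p/q) + (1-p)*log2((1-p)/(1-q)) = 0.596*log2(0.596/0.427) + 0.404*log2(0.404/0.573) = 0.083

0.083 bits


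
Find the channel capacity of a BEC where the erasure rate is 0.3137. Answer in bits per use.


C = 1 - epsilon = 1 - 0.3137 = 0.6863

0.6863 bits


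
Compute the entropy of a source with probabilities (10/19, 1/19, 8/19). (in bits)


H = -sum(p_i * log2(p_i)). Terms: -(10/19)*log2(10/19) = 0.487368; -(1/19)*log2(1/19) = 0.223575; -(8/19)*log2(8/19) = 0.525443. H = 0.487368 + 0.223575 + 0.525443 = 1.2364

1.2364 bits


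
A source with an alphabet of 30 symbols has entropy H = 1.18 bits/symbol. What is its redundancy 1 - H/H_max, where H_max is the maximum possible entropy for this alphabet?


H_max = log2(K) = log2(30) = 4.9069 bits/symbol. Redundancy = 1 - H/H_max = 1 - 1.18/4.9069 = 1 - 0.2405 = 0.7595

0.7595


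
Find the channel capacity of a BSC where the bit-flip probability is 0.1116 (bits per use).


H(p) = -p*log2(p) - (1-p)*log2(1-p) = -0.1116*log2(0.1116) - 0.8884*log2(0.8884) = 0.353057 + 0.151666 = 0.5047. C = 1 - H(p) = 1 - 0.5047 = 0.4953

0.4953 bits


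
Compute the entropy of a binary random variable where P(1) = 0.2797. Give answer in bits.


H = -p*log2(p) - (1-p)*log2(1-p). -0.2797*log2(0.2797) = 0.514102; -0.7203*log2(0.7203) = 0.340940. H = 0.514102 + 0.340940 = 0.855

0.855 bits


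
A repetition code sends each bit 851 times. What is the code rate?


Rate = k/n = 1/851

1/851


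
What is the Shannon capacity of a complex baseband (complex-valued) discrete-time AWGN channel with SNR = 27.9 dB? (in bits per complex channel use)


SNR_linear = 10^(27.9/10) = 616.595; C = log2(1 + SNR_linear) = log2(1 + 616.595) = 9.2705

9.2705 bits/channel use


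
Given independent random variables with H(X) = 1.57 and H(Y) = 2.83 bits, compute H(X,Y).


For independent variables, H(X,Y) = H(X) + H(Y) = 1.57 + 2.83 = 4.4

4.4 bits


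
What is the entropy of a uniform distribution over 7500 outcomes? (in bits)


H = log2(n) = log2(7500) = 12.8727

12.8727 bits


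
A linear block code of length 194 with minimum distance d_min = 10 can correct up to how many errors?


Correction capability = floor((d-1)/2) = floor((10-1)/2) = 4

4 errors


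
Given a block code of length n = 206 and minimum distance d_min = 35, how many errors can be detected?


Detection capability = d_min - 1 = 35 - 1 = 34

34 errors


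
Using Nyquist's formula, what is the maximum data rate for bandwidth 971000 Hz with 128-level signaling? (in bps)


Rate = 2 * B * log2(M) = 2 * 971000 * 7.0 = 13594000.0

13594000.0 bps


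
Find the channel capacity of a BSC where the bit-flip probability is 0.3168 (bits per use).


H(p) = -p*log2(p) - (1-p)*log2(1-p) = -0.3168*log2(0.3168) - 0.6832*log2(0.6832) = 0.525367 + 0.375500 = 0.9009. C = 1 - H(p) = 1 - 0.9009 = 0.0991

0.0991 bits


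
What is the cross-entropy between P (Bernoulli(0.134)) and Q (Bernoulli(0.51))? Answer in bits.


H(P,Q) = -p*log2(q) - (1-p)*log2(1-q). -0.134*log2(0.51) = 0.130172; -0.866*log2(0.49) = 0.891241. H(P,Q) = 0.130172 + 0.891241 = 1.0214

1.0214 bits


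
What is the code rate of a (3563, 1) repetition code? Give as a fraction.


Rate = k/n = 1/3563

1/3563


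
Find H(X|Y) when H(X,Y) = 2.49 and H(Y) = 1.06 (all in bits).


H(X|Y) = H(X,Y) - H(Y) = 2.49 - 1.06 = 1.43

1.43 bits


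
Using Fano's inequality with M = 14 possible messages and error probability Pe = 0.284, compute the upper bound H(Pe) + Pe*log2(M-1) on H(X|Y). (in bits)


H(Pe) = -Pe*log2(Pe) - (1-Pe)*log2(1-Pe) = -0.284*log2(0.284) - 0.716*log2(0.716) = 0.515755 + 0.345089 = 0.8608. Pe*log2(M-1) = 0.284*log2(13) = 1.050925. Bound = H(Pe) + Pe*log2(M-1) = 0.515755 + 0.345089 + 1.050925 = 1.9118

1.9118 bits


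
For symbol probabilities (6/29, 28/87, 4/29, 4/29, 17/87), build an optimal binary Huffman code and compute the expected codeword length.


Huffman construction (repeatedly merge the two least-probable nodes; each merge adds 1 bit to every symbol beneath it): 4/29 + 4/29 = 8/29; 17/87 + 6/29 = 35/87; 8/29 + 28/87 = 52/87; 35/87 + 52/87 = 1. Resulting codeword lengths (in the order the probabilities were given): (2, 2, 3, 3, 2). L_avg = sum(p_i * l_i) = 6/29*2 + 28/87*2 + 4/29*3 + 4/29*3 + 17/87*2 = 66/29 = 2.2759

2.2759 bits


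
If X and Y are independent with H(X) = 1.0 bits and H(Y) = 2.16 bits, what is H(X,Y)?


For independent variables, H(X,Y) = H(X) + H(Y) = 1.0 + 2.16 = 3.16

3.16 bits


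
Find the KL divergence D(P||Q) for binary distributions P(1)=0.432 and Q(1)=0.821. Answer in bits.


KL = p*log2(p/q) + (1-p)*log2((1-p)/(1-q)) = 0.432*log2(0.432/0.821) + 0.568*log2(0.568/0.179) = 0.5461

0.5461 bits


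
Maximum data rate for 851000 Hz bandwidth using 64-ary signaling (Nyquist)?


Rate = 2 * B * log2(M) = 2 * 851000 * 6.0 = 10212000.0

10212000.0 bps


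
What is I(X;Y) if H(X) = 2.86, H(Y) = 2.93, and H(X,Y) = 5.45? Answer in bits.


I(X;Y) = H(X) + H(Y) - H(X,Y) = 2.86 + 2.93 - 5.45 = 0.34

0.34 bits


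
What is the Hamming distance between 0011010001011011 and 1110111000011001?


Count differing positions: ^ ^ . ^ ^ . ^ . . ^ . . . . ^ . = 7 differences

7


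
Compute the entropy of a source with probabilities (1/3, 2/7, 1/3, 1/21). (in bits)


H = -sum(p_i * log2(p_i)). Terms: -(1/3)*log2(1/3) = 0.528321; -(2/7)*log2(2/7) = 0.516387; -(1/3)*log2(1/3) = 0.528321; -(1/21)*log2(1/21) = 0.209158. H = 0.528321 + 0.516387 + 0.528321 + 0.209158 = 1.7822

1.7822 bits


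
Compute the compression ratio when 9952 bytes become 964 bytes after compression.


Ratio = original / compressed = 9952 / 964 = 10.3237

10.3237


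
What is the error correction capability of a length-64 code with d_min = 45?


Correction capability = floor((d-1)/2) = floor((45-1)/2) = 22

22 errors


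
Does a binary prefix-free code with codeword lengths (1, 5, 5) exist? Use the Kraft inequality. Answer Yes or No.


Kraft sum = sum(2^(-l_i)) = 0.5625, need <= 1. Result: satisfied (a binary prefix-free code with these lengths exists)

Yes


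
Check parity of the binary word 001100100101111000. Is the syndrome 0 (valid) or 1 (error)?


Syndrome = XOR of all bits = 0 XOR 0 XOR 1 XOR 1 XOR 0 XOR 0 XOR 1 XOR 0 XOR 0 XOR 1 XOR 0 XOR 1 XOR 1 XOR 1 XOR 1 XOR 0 XOR 0 XOR 0 = 0

0


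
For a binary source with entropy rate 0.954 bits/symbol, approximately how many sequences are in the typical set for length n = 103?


log2|A_typical| = nH = 103 * 0.954 = 98.262, so |A_typical| ~ 2^98.262 = 3.800e+29

3.800e+29


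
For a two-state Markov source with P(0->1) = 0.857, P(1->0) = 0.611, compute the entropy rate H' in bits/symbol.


Stationary distribution: pi_0 = p10/(p01+p10) = 0.4162, pi_1 = 0.5838. Entropy rate H' = pi_0*H(p01) + pi_1*H(p10) = 0.4162*0.592 + 0.5838*0.9642 = 0.8093

0.8093 bits/symbol


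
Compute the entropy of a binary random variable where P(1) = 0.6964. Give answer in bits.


H = -p*log2(p) - (1-p)*log2(1-p). -0.6964*log2(0.6964) = 0.363529; -0.3036*log2(0.3036) = 0.522118. H = 0.363529 + 0.522118 = 0.8856

0.8856 bits


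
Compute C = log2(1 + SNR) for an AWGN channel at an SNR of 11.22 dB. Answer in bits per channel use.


SNR_linear = 10^(11.22/10) = 13.2434; C = log2(1 + SNR_linear) = log2(1 + 13.2434) = 3.8322

3.8322 bits/channel use


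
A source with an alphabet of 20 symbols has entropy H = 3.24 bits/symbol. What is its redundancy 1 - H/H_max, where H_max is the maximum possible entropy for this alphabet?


H_max = log2(K) = log2(20) = 4.3219 bits/symbol. Redundancy = 1 - H/H_max = 1 - 3.24/4.3219 = 1 - 0.7497 = 0.2503

0.2503


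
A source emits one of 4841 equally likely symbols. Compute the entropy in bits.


H = log2(n) = log2(4841) = 12.2411

12.2411 bits


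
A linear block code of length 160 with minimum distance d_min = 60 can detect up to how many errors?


Detection capability = d_min - 1 = 60 - 1 = 59

59 errors


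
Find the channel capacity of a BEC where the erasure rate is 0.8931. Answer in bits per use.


C = 1 - epsilon = 1 - 0.8931 = 0.1069

0.1069 bits


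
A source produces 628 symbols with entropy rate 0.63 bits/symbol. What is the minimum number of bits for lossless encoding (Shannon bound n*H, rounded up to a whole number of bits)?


Minimum bits >= n * H = 628 * 0.63 = 395.64, rounded up to a whole number of bits = 396

396 bits


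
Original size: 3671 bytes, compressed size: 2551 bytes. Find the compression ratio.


Ratio = original / compressed = 3671 / 2551 = 1.439

1.439


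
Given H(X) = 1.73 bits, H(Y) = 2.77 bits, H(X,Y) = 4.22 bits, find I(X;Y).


I(X;Y) = H(X) + H(Y) - H(X,Y) = 1.73 + 2.77 - 4.22 = 0.28

0.28 bits


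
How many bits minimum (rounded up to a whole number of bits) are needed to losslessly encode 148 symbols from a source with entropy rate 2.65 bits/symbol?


Minimum bits >= n * H = 148 * 2.65 = 392.2, rounded up to a whole number of bits = 393

393 bits


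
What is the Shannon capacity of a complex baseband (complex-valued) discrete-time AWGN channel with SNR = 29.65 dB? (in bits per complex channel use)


SNR_linear = 10^(29.65/10) = 922.5714; C = log2(1 + SNR_linear) = log2(1 + 922.5714) = 9.8511

9.8511 bits/channel use


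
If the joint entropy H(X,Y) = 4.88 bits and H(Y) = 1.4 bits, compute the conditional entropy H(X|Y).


H(X|Y) = H(X,Y) - H(Y) = 4.88 - 1.4 = 3.48

3.48 bits


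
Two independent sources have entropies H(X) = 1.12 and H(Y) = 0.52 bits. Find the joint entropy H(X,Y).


For independent variables, H(X,Y) = H(X) + H(Y) = 1.12 + 0.52 = 1.64

1.64 bits


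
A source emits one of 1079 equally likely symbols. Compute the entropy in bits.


H = log2(n) = log2(1079) = 10.0755

10.0755 bits


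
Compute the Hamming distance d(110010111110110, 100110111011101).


Count differing positions: . ^ . ^ . . . . . ^ . ^ . ^ ^ = 6 differences

6


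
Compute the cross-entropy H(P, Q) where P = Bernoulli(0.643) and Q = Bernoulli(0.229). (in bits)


H(P,Q) = -p*log2(q) - (1-p)*log2(1-q). -0.643*log2(0.229) = 1.367391; -0.357*log2(0.771) = 0.133945. H(P,Q) = 1.367391 + 0.133945 = 1.5013

1.5013 bits


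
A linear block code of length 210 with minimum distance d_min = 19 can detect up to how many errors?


Detection capability = d_min - 1 = 19 - 1 = 18

18 errors


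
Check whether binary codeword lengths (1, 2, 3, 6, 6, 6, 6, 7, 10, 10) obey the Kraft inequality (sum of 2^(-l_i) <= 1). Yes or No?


Kraft sum = sum(2^(-l_i)) = 0.9473, need <= 1. Result: satisfied (a binary prefix-free code with these lengths exists)

Yes


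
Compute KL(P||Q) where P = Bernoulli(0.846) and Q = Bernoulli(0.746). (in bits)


KL = p*log2(p/q) + (1-p)*log2((1-p)/(1-q)) = 0.846*log2(0.846/0.746) + 0.154*log2(0.154/0.254) = 0.0424

0.0424 bits


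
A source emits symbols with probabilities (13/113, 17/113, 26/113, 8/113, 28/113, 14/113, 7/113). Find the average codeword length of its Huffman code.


Huffman construction (repeatedly merge the two least-probable nodes; each merge adds 1 bit to every symbol beneath it): 7/113 + 8/113 = 15/113; 13/113 + 14/113 = 27/113; 15/113 + 17/113 = 32/113; 26/113 + 27/113 = 53/113; 28/113 + 32/113 = 60/113; 53/113 + 60/113 = 1. Resulting codeword lengths (in the order the probabilities were given): (3, 3, 2, 4, 2, 3, 4). L_avg = sum(p_i * l_i) = 13/113*3 + 17/113*3 + 26/113*2 + 8/113*4 + 28/113*2 + 14/113*3 + 7/113*4 = 300/113 = 2.6549

2.6549 bits


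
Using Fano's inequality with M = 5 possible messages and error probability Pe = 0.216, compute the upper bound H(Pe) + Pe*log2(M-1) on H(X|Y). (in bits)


H(Pe) = -Pe*log2(Pe) - (1-Pe)*log2(1-Pe) = -0.216*log2(0.216) - 0.784*log2(0.784) = 0.477554 + 0.275242 = 0.7528. Pe*log2(M-1) = 0.216*log2(4) = 0.432000. Bound = H(Pe) + Pe*log2(M-1) = 0.477554 + 0.275242 + 0.432000 = 1.1848

1.1848 bits


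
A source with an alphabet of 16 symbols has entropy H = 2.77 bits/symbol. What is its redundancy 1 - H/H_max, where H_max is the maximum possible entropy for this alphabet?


H_max = log2(K) = log2(16) = 4.0 bits/symbol. Redundancy = 1 - H/H_max = 1 - 2.77/4.0 = 1 - 0.6925 = 0.3075

0.3075


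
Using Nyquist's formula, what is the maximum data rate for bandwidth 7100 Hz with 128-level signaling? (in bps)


Rate = 2 * B * log2(M) = 2 * 7100 * 7.0 = 99400.0

99400.0 bps


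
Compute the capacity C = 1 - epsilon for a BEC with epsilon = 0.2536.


C = 1 - epsilon = 1 - 0.2536 = 0.7464

0.7464 bits


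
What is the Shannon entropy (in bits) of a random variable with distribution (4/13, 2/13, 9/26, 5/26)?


H = -sum(p_i * log2(p_i)). Terms: -(4/13)*log2(4/13) = 0.523212; -(2/13)*log2(2/13) = 0.415452; -(9/26)*log2(9/26) = 0.529794; -(5/26)*log2(5/26) = 0.457406. H = 0.523212 + 0.415452 + 0.529794 + 0.457406 = 1.9259

1.9259 bits


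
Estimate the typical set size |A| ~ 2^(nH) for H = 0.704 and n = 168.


log2|A_typical| = nH = 168 * 0.704 = 118.272, so |A_typical| ~ 2^118.272 = 4.013e+35

4.013e+35


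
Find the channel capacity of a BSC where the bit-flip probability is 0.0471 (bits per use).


H(p) = -p*log2(p) - (1-p)*log2(1-p) = -0.0471*log2(0.0471) - 0.9529*log2(0.9529) = 0.207623 + 0.066325 = 0.2739. C = 1 - H(p) = 1 - 0.2739 = 0.7261

0.7261 bits


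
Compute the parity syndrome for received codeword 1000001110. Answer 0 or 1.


Syndrome = XOR of all bits = 1 XOR 0 XOR 0 XOR 0 XOR 0 XOR 0 XOR 1 XOR 1 XOR 1 XOR 0 = 0

0


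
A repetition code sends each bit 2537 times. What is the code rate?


Rate = k/n = 1/2537

1/2537


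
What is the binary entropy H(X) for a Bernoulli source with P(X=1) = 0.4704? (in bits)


H = -p*log2(p) - (1-p)*log2(1-p). -0.4704*log2(0.4704) = 0.511814; -0.5296*log2(0.5296) = 0.485656. H = 0.511814 + 0.485656 = 0.9975

0.9975 bits


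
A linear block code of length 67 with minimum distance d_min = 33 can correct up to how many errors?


Correction capability = floor((d-1)/2) = floor((33-1)/2) = 16

16 errors


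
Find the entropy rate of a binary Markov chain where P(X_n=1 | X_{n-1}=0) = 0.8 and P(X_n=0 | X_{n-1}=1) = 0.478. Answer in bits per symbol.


Stationary distribution: pi_0 = p10/(p01+p10) = 0.374, pi_1 = 0.626. Entropy rate H' = pi_0*H(p01) + pi_1*H(p10) = 0.374*0.7219 + 0.626*0.9986 = 0.8951

0.8951 bits/symbol


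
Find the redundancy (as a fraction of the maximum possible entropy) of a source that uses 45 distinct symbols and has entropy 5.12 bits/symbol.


H_max = log2(K) = log2(45) = 5.4919 bits/symbol. Redundancy = 1 - H/H_max = 1 - 5.12/5.4919 = 1 - 0.9323 = 0.0677

0.0677


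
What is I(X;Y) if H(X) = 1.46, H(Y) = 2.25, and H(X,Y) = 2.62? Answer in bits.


I(X;Y) = H(X) + H(Y) - H(X,Y) = 1.46 + 2.25 - 2.62 = 1.09

1.09 bits


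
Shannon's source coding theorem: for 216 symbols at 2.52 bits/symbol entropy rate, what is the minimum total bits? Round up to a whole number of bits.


Minimum bits >= n * H = 216 * 2.52 = 544.32, rounded up to a whole number of bits = 545

545 bits


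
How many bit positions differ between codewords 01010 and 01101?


Count differing positions: . . ^ ^ ^ = 3 differences

3


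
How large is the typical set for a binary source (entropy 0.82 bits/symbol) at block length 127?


log2|A_typical| = nH = 127 * 0.82 = 104.14, so |A_typical| ~ 2^104.14 = 2.235e+31

2.235e+31


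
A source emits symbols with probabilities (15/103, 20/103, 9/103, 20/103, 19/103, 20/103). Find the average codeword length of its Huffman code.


Huffman construction (repeatedly merge the two least-probable nodes; each merge adds 1 bit to every symbol beneath it): 9/103 + 15/103 = 24/103; 19/103 + 20/103 = 39/103; 20/103 + 20/103 = 40/103; 24/103 + 39/103 = 63/103; 40/103 + 63/103 = 1. Resulting codeword lengths (in the order the probabilities were given): (3, 3, 3, 2, 3, 2). L_avg = sum(p_i * l_i) = 15/103*3 + 20/103*3 + 9/103*3 + 20/103*2 + 19/103*3 + 20/103*2 = 269/103 = 2.6117

2.6117 bits


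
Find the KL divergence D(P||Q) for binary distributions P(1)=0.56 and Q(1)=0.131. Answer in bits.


KL = p*log2(p/q) + (1-p)*log2((1-p)/(1-q)) = 0.56*log2(0.56/0.131) + 0.44*log2(0.44/0.869) = 0.7417

0.7417 bits


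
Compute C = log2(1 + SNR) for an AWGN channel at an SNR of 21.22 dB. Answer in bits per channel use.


SNR_linear = 10^(21.22/10) = 132.4342; C = log2(1 + SNR_linear) = log2(1 + 132.4342) = 7.06

7.06 bits/channel use


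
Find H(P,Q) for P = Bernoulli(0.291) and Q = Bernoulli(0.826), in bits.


H(P,Q) = -p*log2(q) - (1-p)*log2(1-q). -0.291*log2(0.826) = 0.080254; -0.709*log2(0.174) = 1.788694. H(P,Q) = 0.080254 + 1.788694 = 1.8689

1.8689 bits


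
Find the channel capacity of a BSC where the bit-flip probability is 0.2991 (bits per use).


H(p) = -p*log2(p) - (1-p)*log2(1-p) = -0.2991*log2(0.2991) - 0.7009*log2(0.7009) = 0.520823 + 0.359365 = 0.8802. C = 1 - H(p) = 1 - 0.8802 = 0.1198

0.1198 bits


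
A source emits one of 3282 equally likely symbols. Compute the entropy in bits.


H = log2(n) = log2(3282) = 11.6804

11.6804 bits


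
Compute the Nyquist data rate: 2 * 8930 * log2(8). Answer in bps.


Rate = 2 * B * log2(M) = 2 * 8930 * 3.0 = 53580.0

53580.0 bps


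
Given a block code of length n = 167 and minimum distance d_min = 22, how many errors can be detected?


Detection capability = d_min - 1 = 22 - 1 = 21

21 errors


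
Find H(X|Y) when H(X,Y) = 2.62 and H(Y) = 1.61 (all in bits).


H(X|Y) = H(X,Y) - H(Y) = 2.62 - 1.61 = 1.01

1.01 bits


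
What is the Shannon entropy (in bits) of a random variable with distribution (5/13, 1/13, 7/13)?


H = -sum(p_i * log2(p_i)). Terms: -(5/13)*log2(5/13) = 0.530197; -(1/13)*log2(1/13) = 0.284649; -(7/13)*log2(7/13) = 0.480892. H = 0.530197 + 0.284649 + 0.480892 = 1.2957

1.2957 bits


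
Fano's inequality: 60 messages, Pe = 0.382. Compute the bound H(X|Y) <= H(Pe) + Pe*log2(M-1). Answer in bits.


H(Pe) = -Pe*log2(Pe) - (1-Pe)*log2(1-Pe) = -0.382*log2(0.382) - 0.618*log2(0.618) = 0.530352 + 0.429091 = 0.9594. Pe*log2(M-1) = 0.382*log2(59) = 2.247170. Bound = H(Pe) + Pe*log2(M-1) = 0.530352 + 0.429091 + 2.247170 = 3.2066

3.2066 bits


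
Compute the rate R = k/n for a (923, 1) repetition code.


Rate = k/n = 1/923

1/923


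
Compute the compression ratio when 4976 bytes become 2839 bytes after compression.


Ratio = original / compressed = 4976 / 2839 = 1.7527

1.7527


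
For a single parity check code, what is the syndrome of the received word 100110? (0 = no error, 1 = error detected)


Syndrome = XOR of all bits = 1 XOR 0 XOR 0 XOR 1 XOR 1 XOR 0 = 1

1


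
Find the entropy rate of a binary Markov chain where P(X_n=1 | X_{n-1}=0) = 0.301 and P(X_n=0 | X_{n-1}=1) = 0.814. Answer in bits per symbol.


Stationary distribution: pi_0 = p10/(p01+p10) = 0.73, pi_1 = 0.27. Entropy rate H' = pi_0*H(p01) + pi_1*H(p10) = 0.73*0.8825 + 0.27*0.693 = 0.8314

0.8314 bits/symbol


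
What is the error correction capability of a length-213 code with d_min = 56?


Correction capability = floor((d-1)/2) = floor((56-1)/2) = 27

27 errors


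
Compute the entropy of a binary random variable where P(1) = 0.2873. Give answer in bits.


H = -p*log2(p) - (1-p)*log2(1-p). -0.2873*log2(0.2873) = 0.516959; -0.7127*log2(0.7127) = 0.348249. H = 0.516959 + 0.348249 = 0.8652

0.8652 bits


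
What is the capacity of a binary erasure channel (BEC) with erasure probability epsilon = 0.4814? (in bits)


C = 1 - epsilon = 1 - 0.4814 = 0.5186

0.5186 bits


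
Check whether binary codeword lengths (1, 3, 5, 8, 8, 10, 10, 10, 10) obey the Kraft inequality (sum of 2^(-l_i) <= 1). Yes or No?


Kraft sum = sum(2^(-l_i)) = 0.668, need <= 1. Result: satisfied (a binary prefix-free code with these lengths exists)

Yes


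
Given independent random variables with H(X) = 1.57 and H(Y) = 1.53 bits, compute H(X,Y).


For independent variables, H(X,Y) = H(X) + H(Y) = 1.57 + 1.53 = 3.1

3.1 bits


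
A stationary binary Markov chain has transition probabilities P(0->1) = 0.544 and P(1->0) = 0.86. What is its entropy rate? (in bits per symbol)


Stationary distribution: pi_0 = p10/(p01+p10) = 0.6125, pi_1 = 0.3875. Entropy rate H' = pi_0*H(p01) + pi_1*H(p10) = 0.6125*0.9944 + 0.3875*0.5842 = 0.8355

0.8355 bits/symbol


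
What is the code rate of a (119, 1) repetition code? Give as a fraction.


Rate = k/n = 1/119

1/119


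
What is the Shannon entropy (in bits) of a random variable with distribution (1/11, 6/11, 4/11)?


H = -sum(p_i * log2(p_i)). Terms: -(1/11)*log2(1/11) = 0.314494; -(6/11)*log2(6/11) = 0.476983; -(4/11)*log2(4/11) = 0.530702. H = 0.314494 + 0.476983 + 0.530702 = 1.3222

1.3222 bits


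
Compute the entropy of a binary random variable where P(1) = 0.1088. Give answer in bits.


H = -p*log2(p) - (1-p)*log2(1-p). -0.1088*log2(0.1088) = 0.348187; -0.8912*log2(0.8912) = 0.148099. H = 0.348187 + 0.148099 = 0.4963

0.4963 bits


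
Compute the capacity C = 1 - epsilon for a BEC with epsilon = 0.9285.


C = 1 - epsilon = 1 - 0.9285 = 0.0715

0.0715 bits


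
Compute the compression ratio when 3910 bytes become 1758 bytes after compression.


Ratio = original / compressed = 3910 / 1758 = 2.2241

2.2241


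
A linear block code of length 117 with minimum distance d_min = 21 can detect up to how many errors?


Detection capability = d_min - 1 = 21 - 1 = 20

20 errors


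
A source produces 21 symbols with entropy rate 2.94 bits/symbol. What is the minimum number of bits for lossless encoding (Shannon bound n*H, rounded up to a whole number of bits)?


Minimum bits >= n * H = 21 * 2.94 = 61.74, rounded up to a whole number of bits = 62

62 bits


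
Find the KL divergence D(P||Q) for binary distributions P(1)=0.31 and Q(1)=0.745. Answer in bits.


KL = p*log2(p/q) + (1-p)*log2((1-p)/(1-q)) = 0.31*log2(0.31/0.745) + 0.69*log2(0.69/0.255) = 0.5988

0.5988 bits


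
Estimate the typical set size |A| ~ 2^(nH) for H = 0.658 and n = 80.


log2|A_typical| = nH = 80 * 0.658 = 52.64, so |A_typical| ~ 2^52.64 = 7.018e+15

7.018e+15


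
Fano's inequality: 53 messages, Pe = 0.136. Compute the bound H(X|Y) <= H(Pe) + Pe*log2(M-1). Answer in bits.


H(Pe) = -Pe*log2(Pe) - (1-Pe)*log2(1-Pe) = -0.136*log2(0.136) - 0.864*log2(0.864) = 0.391452 + 0.182215 = 0.5737. Pe*log2(M-1) = 0.136*log2(52) = 0.775260. Bound = H(Pe) + Pe*log2(M-1) = 0.391452 + 0.182215 + 0.775260 = 1.3489

1.3489 bits


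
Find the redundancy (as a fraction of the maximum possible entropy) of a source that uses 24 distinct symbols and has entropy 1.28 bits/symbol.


H_max = log2(K) = log2(24) = 4.585 bits/symbol. Redundancy = 1 - H/H_max = 1 - 1.28/4.585 = 1 - 0.2792 = 0.7208

0.7208


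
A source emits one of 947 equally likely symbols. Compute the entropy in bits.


H = log2(n) = log2(947) = 9.8872

9.8872 bits


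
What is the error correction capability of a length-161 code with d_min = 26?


Correction capability = floor((d-1)/2) = floor((26-1)/2) = 12

12 errors


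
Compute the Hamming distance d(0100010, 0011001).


Count differing positions: . ^ ^ ^ . ^ ^ = 5 differences

5


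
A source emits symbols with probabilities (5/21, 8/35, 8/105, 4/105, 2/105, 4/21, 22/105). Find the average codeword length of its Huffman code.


Huffman construction (repeatedly merge the two least-probable nodes; each merge adds 1 bit to every symbol beneath it): 2/105 + 4/105 = 2/35; 2/35 + 8/105 = 2/15; 2/15 + 4/21 = 34/105; 22/105 + 8/35 = 46/105; 5/21 + 34/105 = 59/105; 46/105 + 59/105 = 1. Resulting codeword lengths (in the order the probabilities were given): (2, 2, 4, 5, 5, 3, 2). L_avg = sum(p_i * l_i) = 5/21*2 + 8/35*2 + 8/105*4 + 4/105*5 + 2/105*5 + 4/21*3 + 22/105*2 = 88/35 = 2.5143

2.5143 bits


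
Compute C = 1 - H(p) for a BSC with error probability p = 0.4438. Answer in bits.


H(p) = -p*log2(p) - (1-p)*log2(1-p) = -0.4438*log2(0.4438) - 0.5562*log2(0.5562) = 0.520142 + 0.470726 = 0.9909. C = 1 - H(p) = 1 - 0.9909 = 0.0091

0.0091 bits


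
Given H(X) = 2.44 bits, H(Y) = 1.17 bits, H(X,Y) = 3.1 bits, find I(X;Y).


I(X;Y) = H(X) + H(Y) - H(X,Y) = 2.44 + 1.17 - 3.1 = 0.51

0.51 bits


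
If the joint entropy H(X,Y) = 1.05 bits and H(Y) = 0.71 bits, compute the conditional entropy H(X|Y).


H(X|Y) = H(X,Y) - H(Y) = 1.05 - 0.71 = 0.34

0.34 bits


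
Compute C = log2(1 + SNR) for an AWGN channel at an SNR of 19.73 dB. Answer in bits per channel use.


SNR_linear = 10^(19.73/10) = 93.9723; C = log2(1 + SNR_linear) = log2(1 + 93.9723) = 6.5694

6.5694 bits/channel use


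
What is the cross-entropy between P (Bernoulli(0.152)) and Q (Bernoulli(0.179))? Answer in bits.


H(P,Q) = -p*log2(q) - (1-p)*log2(1-q). -0.152*log2(0.179) = 0.377259; -0.848*log2(0.821) = 0.241295. H(P,Q) = 0.377259 + 0.241295 = 0.6186

0.6186 bits


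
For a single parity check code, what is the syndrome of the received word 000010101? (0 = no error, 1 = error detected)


Syndrome = XOR of all bits = 0 XOR 0 XOR 0 XOR 0 XOR 1 XOR 0 XOR 1 XOR 0 XOR 1 = 1

1


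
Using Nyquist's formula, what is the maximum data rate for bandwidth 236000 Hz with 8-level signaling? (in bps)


Rate = 2 * B * log2(M) = 2 * 236000 * 3.0 = 1416000.0

1416000.0 bps


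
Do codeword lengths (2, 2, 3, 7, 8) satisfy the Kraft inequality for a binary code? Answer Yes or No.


Kraft sum = sum(2^(-l_i)) = 0.6367, need <= 1. Result: satisfied (a binary prefix-free code with these lengths exists)

Yes


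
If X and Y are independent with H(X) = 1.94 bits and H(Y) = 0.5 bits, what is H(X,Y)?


For independent variables, H(X,Y) = H(X) + H(Y) = 1.94 + 0.5 = 2.44

2.44 bits


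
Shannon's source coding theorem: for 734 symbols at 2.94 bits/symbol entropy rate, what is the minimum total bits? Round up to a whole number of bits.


Minimum bits >= n * H = 734 * 2.94 = 2157.96, rounded up to a whole number of bits = 2158

2158 bits


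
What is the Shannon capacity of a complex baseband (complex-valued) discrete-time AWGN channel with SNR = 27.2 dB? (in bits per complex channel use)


SNR_linear = 10^(27.2/10) = 524.8075; C = log2(1 + SNR_linear) = log2(1 + 524.8075) = 9.0384

9.0384 bits/channel use


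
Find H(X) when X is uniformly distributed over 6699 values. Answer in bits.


H = log2(n) = log2(6699) = 12.7097

12.7097 bits


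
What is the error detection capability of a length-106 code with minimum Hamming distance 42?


Detection capability = d_min - 1 = 42 - 1 = 41

41 errors


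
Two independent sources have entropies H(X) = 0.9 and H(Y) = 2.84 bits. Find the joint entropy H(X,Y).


For independent variables, H(X,Y) = H(X) + H(Y) = 0.9 + 2.84 = 3.74

3.74 bits


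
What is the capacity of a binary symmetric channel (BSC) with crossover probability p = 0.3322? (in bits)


H(p) = -p*log2(p) - (1-p)*log2(1-p) = -0.3322*log2(0.3322) - 0.6678*log2(0.6678) = 0.528157 + 0.389002 = 0.9172. C = 1 - H(p) = 1 - 0.9172 = 0.0828

0.0828 bits


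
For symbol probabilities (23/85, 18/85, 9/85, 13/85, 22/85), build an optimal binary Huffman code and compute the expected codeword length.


Huffman construction (repeatedly merge the two least-probable nodes; each merge adds 1 bit to every symbol beneath it): 9/85 + 13/85 = 22/85; 18/85 + 22/85 = 8/17; 22/85 + 23/85 = 9/17; 8/17 + 9/17 = 1. Resulting codeword lengths (in the order the probabilities were given): (2, 2, 3, 3, 2). L_avg = sum(p_i * l_i) = 23/85*2 + 18/85*2 + 9/85*3 + 13/85*3 + 22/85*2 = 192/85 = 2.2588

2.2588 bits


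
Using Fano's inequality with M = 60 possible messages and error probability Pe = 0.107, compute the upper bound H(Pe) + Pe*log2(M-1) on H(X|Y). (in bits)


H(Pe) = -Pe*log2(Pe) - (1-Pe)*log2(1-Pe) = -0.107*log2(0.107) - 0.893*log2(0.893) = 0.345002 + 0.145798 = 0.4908. Pe*log2(M-1) = 0.107*log2(59) = 0.629443. Bound = H(Pe) + Pe*log2(M-1) = 0.345002 + 0.145798 + 0.629443 = 1.1202

1.1202 bits


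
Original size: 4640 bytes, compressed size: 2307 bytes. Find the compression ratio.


Ratio = original / compressed = 4640 / 2307 = 2.0113

2.0113


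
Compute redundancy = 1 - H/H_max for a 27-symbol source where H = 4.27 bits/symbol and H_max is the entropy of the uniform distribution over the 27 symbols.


H_max = log2(K) = log2(27) = 4.7549 bits/symbol. Redundancy = 1 - H/H_max = 1 - 4.27/4.7549 = 1 - 0.898 = 0.102

0.102


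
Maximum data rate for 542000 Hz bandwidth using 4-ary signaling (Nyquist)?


Rate = 2 * B * log2(M) = 2 * 542000 * 2.0 = 2168000.0

2168000.0 bps


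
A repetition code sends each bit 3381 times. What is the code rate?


Rate = k/n = 1/3381

1/3381


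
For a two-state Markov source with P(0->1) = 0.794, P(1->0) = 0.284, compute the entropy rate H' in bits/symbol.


Stationary distribution: pi_0 = p10/(p01+p10) = 0.2635, pi_1 = 0.7365. Entropy rate H' = pi_0*H(p01) + pi_1*H(p10) = 0.2635*0.7338 + 0.7365*0.8608 = 0.8274

0.8274 bits/symbol


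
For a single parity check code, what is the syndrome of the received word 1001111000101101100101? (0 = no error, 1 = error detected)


Syndrome = XOR of all bits = 1 XOR 0 XOR 0 XOR 1 XOR 1 XOR 1 XOR 1 XOR 0 XOR 0 XOR 0 XOR 1 XOR 0 XOR 1 XOR 1 XOR 0 XOR 1 XOR 1 XOR 0 XOR 0 XOR 1 XOR 0 XOR 1 = 0

0


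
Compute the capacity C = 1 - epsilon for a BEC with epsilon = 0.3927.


C = 1 - epsilon = 1 - 0.3927 = 0.6073

0.6073 bits


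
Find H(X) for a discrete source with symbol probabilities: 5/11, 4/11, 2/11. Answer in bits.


H = -sum(p_i * log2(p_i)). Terms: -(5/11)*log2(5/11) = 0.517047; -(4/11)*log2(4/11) = 0.530702; -(2/11)*log2(2/11) = 0.447169. H = 0.517047 + 0.530702 + 0.447169 = 1.4949

1.4949 bits


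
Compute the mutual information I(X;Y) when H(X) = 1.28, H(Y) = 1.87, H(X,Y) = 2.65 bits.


I(X;Y) = H(X) + H(Y) - H(X,Y) = 1.28 + 1.87 - 2.65 = 0.5

0.5 bits
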